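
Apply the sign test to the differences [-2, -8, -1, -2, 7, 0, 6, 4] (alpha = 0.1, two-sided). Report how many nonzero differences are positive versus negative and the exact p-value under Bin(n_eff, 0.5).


Step 1: Discard zero differences. Original n = 8; n_eff = number of nonzero differences = 7.
Nonzero differences (with sign): -2, -8, -1, -2, +7, +6, +4
Step 2: Count signs: positive = 3, negative = 4.
Step 3: Under H0: P(positive) = 0.5, so the number of positives S ~ Bin(7, 0.5).
Step 4: Two-sided exact p-value = sum of Bin(7,0.5) probabilities at or below the observed probability = 1.000000.
Step 5: alpha = 0.1. fail to reject H0.

n_eff = 7, pos = 3, neg = 4, p = 1.000000, fail to reject H0.


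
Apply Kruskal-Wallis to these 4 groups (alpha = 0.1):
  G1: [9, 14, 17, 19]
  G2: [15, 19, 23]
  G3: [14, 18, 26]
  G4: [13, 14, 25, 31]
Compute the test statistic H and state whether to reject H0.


Step 1: Combine all N = 14 observations and assign midranks.
sorted (value, group, rank): (9,G1,1), (13,G4,2), (14,G1,4), (14,G3,4), (14,G4,4), (15,G2,6), (17,G1,7), (18,G3,8), (19,G1,9.5), (19,G2,9.5), (23,G2,11), (25,G4,12), (26,G3,13), (31,G4,14)
Step 2: Sum ranks within each group.
R_1 = 21.5 (n_1 = 4)
R_2 = 26.5 (n_2 = 3)
R_3 = 25 (n_3 = 3)
R_4 = 32 (n_4 = 4)
Step 3: H = 12/(N(N+1)) * sum(R_i^2/n_i) - 3(N+1)
     = 12/(14*15) * (21.5^2/4 + 26.5^2/3 + 25^2/3 + 32^2/4) - 3*15
     = 0.057143 * 813.979 - 45
     = 1.513095.
Step 4: Ties present; correction factor C = 1 - 30/(14^3 - 14) = 0.989011. Corrected H = 1.513095 / 0.989011 = 1.529907.
Step 5: Under H0, H ~ chi^2(3); p-value = 0.675385.
Step 6: alpha = 0.1. fail to reject H0.

H = 1.5299, df = 3, p = 0.675385, fail to reject H0.


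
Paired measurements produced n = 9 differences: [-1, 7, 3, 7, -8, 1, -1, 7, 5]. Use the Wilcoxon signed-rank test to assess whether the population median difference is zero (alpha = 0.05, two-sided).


Step 1: Drop any zero differences (none here) and take |d_i|.
|d| = [1, 7, 3, 7, 8, 1, 1, 7, 5]
Step 2: Midrank |d_i| (ties get averaged ranks).
ranks: |1|->2, |7|->7, |3|->4, |7|->7, |8|->9, |1|->2, |1|->2, |7|->7, |5|->5
Step 3: Attach original signs; sum ranks with positive sign and with negative sign.
W+ = 7 + 4 + 7 + 2 + 7 + 5 = 32
W- = 2 + 9 + 2 = 13
(Check: W+ + W- = 45 should equal n(n+1)/2 = 45.)
Step 4: Test statistic W = min(W+, W-) = 13.
Step 5: Ties in |d|, so use the tie-corrected normal approximation.
        E[W] = n(n+1)/4 = 9*10/4 = 22.5.
        Tie groups: |d|=1 (t=3), |d|=7 (t=3); sum(t^3 - t) = 48.
        Var[W] = n(n+1)(2n+1)/24 - sum(t^3-t)/48 = 1710/24 - 48/48 = 70.25.
        z = (W - E[W]) / sqrt(Var[W]) = (13 - 22.5) / 8.3815 = -1.1334.
        Two-sided p = 2*Phi(z) = 0.257027.
Step 6: alpha = 0.05. fail to reject H0.

W+ = 32, W- = 13, W = min = 13, p = 0.257027, fail to reject H0.


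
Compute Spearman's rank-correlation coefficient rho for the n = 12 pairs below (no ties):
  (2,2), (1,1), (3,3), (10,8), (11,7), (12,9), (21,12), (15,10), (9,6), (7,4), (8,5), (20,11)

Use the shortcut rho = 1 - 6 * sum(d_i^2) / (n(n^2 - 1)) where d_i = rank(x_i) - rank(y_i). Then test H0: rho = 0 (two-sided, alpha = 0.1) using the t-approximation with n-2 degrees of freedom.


Step 1: Rank x and y separately (midranks; no ties here).
rank(x): 2->2, 1->1, 3->3, 10->7, 11->8, 12->9, 21->12, 15->10, 9->6, 7->4, 8->5, 20->11
rank(y): 2->2, 1->1, 3->3, 8->8, 7->7, 9->9, 12->12, 10->10, 6->6, 4->4, 5->5, 11->11
Step 2: d_i = R_x(i) - R_y(i); compute d_i^2.
  (2-2)^2=0, (1-1)^2=0, (3-3)^2=0, (7-8)^2=1, (8-7)^2=1, (9-9)^2=0, (12-12)^2=0, (10-10)^2=0, (6-6)^2=0, (4-4)^2=0, (5-5)^2=0, (11-11)^2=0
sum(d^2) = 2.
Step 3: rho = 1 - 6*2 / (12*(12^2 - 1)) = 1 - 12/1716 = 0.993007.
Step 4: Under H0, t = rho * sqrt((n-2)/(1-rho^2)) = 26.5990 ~ t(10).
Step 5: Two-sided p-value from the t-distribution with 10 df = 0.000000.
Step 6: alpha = 0.1. reject H0.

rho = 0.9930, p = 0.000000, reject H0 at alpha = 0.1.


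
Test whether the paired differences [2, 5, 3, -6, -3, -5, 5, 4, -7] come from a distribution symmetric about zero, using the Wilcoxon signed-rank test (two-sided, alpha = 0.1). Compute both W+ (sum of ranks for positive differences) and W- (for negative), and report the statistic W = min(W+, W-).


Step 1: Drop any zero differences (none here) and take |d_i|.
|d| = [2, 5, 3, 6, 3, 5, 5, 4, 7]
Step 2: Midrank |d_i| (ties get averaged ranks).
ranks: |2|->1, |5|->6, |3|->2.5, |6|->8, |3|->2.5, |5|->6, |5|->6, |4|->4, |7|->9
Step 3: Attach original signs; sum ranks with positive sign and with negative sign.
W+ = 1 + 6 + 2.5 + 6 + 4 = 19.5
W- = 8 + 2.5 + 6 + 9 = 25.5
(Check: W+ + W- = 45 should equal n(n+1)/2 = 45.)
Step 4: Test statistic W = min(W+, W-) = 19.5.
Step 5: Ties in |d|, so use the tie-corrected normal approximation.
        E[W] = n(n+1)/4 = 9*10/4 = 22.5.
        Tie groups: |d|=3 (t=2), |d|=5 (t=3); sum(t^3 - t) = 30.
        Var[W] = n(n+1)(2n+1)/24 - sum(t^3-t)/48 = 1710/24 - 30/48 = 70.625.
        z = (W - E[W]) / sqrt(Var[W]) = (19.5 - 22.5) / 8.4039 = -0.3570.
        Two-sided p = 2*Phi(z) = 0.721108.
Step 6: alpha = 0.1. fail to reject H0.

W+ = 19.5, W- = 25.5, W = min = 19.5, p = 0.721108, fail to reject H0.


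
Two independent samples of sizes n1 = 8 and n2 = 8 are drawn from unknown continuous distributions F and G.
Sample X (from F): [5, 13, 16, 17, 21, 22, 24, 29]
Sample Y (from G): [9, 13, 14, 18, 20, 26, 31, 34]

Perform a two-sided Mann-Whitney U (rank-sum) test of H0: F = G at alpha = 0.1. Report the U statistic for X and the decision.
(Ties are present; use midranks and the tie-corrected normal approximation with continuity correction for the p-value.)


Step 1: Combine and sort all 16 observations; assign midranks.
sorted (value, group): (5,X), (9,Y), (13,X), (13,Y), (14,Y), (16,X), (17,X), (18,Y), (20,Y), (21,X), (22,X), (24,X), (26,Y), (29,X), (31,Y), (34,Y)
ranks: 5->1, 9->2, 13->3.5, 13->3.5, 14->5, 16->6, 17->7, 18->8, 20->9, 21->10, 22->11, 24->12, 26->13, 29->14, 31->15, 34->16
Step 2: Rank sum for X: R1 = 1 + 3.5 + 6 + 7 + 10 + 11 + 12 + 14 = 64.5.
Step 3: U_X = R1 - n1(n1+1)/2 = 64.5 - 8*9/2 = 64.5 - 36 = 28.5.
       U_Y = n1*n2 - U_X = 64 - 28.5 = 35.5.
Step 4: Ties are present, so use the tie-corrected normal approximation (with continuity correction) for the p-value.
Step 5: p-value = 0.752538; compare to alpha = 0.1. fail to reject H0.

U_X = 28.5, p = 0.752538, fail to reject H0 at alpha = 0.1.


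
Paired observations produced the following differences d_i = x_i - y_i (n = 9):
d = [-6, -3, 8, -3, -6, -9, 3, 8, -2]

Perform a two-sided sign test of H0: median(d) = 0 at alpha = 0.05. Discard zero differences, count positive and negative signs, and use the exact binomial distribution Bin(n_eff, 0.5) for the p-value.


Step 1: Discard zero differences. Original n = 9; n_eff = number of nonzero differences = 9.
Nonzero differences (with sign): -6, -3, +8, -3, -6, -9, +3, +8, -2
Step 2: Count signs: positive = 3, negative = 6.
Step 3: Under H0: P(positive) = 0.5, so the number of positives S ~ Bin(9, 0.5).
Step 4: Two-sided exact p-value = sum of Bin(9,0.5) probabilities at or below the observed probability = 0.507812.
Step 5: alpha = 0.05. fail to reject H0.

n_eff = 9, pos = 3, neg = 6, p = 0.507812, fail to reject H0.


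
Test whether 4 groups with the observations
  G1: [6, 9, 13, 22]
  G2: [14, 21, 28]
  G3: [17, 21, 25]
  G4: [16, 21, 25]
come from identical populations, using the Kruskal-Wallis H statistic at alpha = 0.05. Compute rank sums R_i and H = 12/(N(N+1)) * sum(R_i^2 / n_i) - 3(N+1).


Step 1: Combine all N = 13 observations and assign midranks.
sorted (value, group, rank): (6,G1,1), (9,G1,2), (13,G1,3), (14,G2,4), (16,G4,5), (17,G3,6), (21,G2,8), (21,G3,8), (21,G4,8), (22,G1,10), (25,G3,11.5), (25,G4,11.5), (28,G2,13)
Step 2: Sum ranks within each group.
R_1 = 16 (n_1 = 4)
R_2 = 25 (n_2 = 3)
R_3 = 25.5 (n_3 = 3)
R_4 = 24.5 (n_4 = 3)
Step 3: H = 12/(N(N+1)) * sum(R_i^2/n_i) - 3(N+1)
     = 12/(13*14) * (16^2/4 + 25^2/3 + 25.5^2/3 + 24.5^2/3) - 3*14
     = 0.065934 * 689.167 - 42
     = 3.439560.
Step 4: Ties present; correction factor C = 1 - 30/(13^3 - 13) = 0.986264. Corrected H = 3.439560 / 0.986264 = 3.487465.
Step 5: Under H0, H ~ chi^2(3); p-value = 0.322391.
Step 6: alpha = 0.05. fail to reject H0.

H = 3.4875, df = 3, p = 0.322391, fail to reject H0.


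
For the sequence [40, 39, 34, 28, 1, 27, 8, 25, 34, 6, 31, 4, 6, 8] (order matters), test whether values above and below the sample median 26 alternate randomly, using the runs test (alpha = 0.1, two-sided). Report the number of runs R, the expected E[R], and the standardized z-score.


Step 1: Compute median = 26; label A = above, B = below.
Labels in order: AAAABABBABABBB  (n_A = 7, n_B = 7)
Step 2: Count runs R = 8.
Step 3: Under H0 (random ordering), E[R] = 2*n_A*n_B/(n_A+n_B) + 1 = 2*7*7/14 + 1 = 8.0000.
        Var[R] = 2*n_A*n_B*(2*n_A*n_B - n_A - n_B) / ((n_A+n_B)^2 * (n_A+n_B-1)) = 8232/2548 = 3.2308.
        SD[R] = 1.7974.
Step 4: R = E[R], so z = 0 with no continuity correction.
Step 5: Two-sided p-value via normal approximation = 2*(1 - Phi(|z|)) = 1.000000.
Step 6: alpha = 0.1. fail to reject H0.

R = 8, z = 0.0000, p = 1.000000, fail to reject H0.


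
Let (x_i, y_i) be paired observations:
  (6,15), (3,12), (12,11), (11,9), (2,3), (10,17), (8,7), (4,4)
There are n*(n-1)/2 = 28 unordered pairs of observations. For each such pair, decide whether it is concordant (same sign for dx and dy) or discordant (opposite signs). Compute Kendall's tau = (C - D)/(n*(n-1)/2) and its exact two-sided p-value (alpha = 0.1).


Step 1: Enumerate the 28 unordered pairs (i,j) with i<j and classify each by sign(x_j-x_i) * sign(y_j-y_i).
  (1,2):dx=-3,dy=-3->C; (1,3):dx=+6,dy=-4->D; (1,4):dx=+5,dy=-6->D; (1,5):dx=-4,dy=-12->C
  (1,6):dx=+4,dy=+2->C; (1,7):dx=+2,dy=-8->D; (1,8):dx=-2,dy=-11->C; (2,3):dx=+9,dy=-1->D
  (2,4):dx=+8,dy=-3->D; (2,5):dx=-1,dy=-9->C; (2,6):dx=+7,dy=+5->C; (2,7):dx=+5,dy=-5->D
  (2,8):dx=+1,dy=-8->D; (3,4):dx=-1,dy=-2->C; (3,5):dx=-10,dy=-8->C; (3,6):dx=-2,dy=+6->D
  (3,7):dx=-4,dy=-4->C; (3,8):dx=-8,dy=-7->C; (4,5):dx=-9,dy=-6->C; (4,6):dx=-1,dy=+8->D
  (4,7):dx=-3,dy=-2->C; (4,8):dx=-7,dy=-5->C; (5,6):dx=+8,dy=+14->C; (5,7):dx=+6,dy=+4->C
  (5,8):dx=+2,dy=+1->C; (6,7):dx=-2,dy=-10->C; (6,8):dx=-6,dy=-13->C; (7,8):dx=-4,dy=-3->C
Step 2: C = 19, D = 9, total pairs = 28.
Step 3: tau = (C - D)/(n(n-1)/2) = (19 - 9)/28 = 0.357143.
Step 4: Exact two-sided p-value (enumerate n! = 40320 permutations of y under H0): p = 0.275099.
Step 5: alpha = 0.1. fail to reject H0.

tau_b = 0.3571 (C=19, D=9), p = 0.275099, fail to reject H0.


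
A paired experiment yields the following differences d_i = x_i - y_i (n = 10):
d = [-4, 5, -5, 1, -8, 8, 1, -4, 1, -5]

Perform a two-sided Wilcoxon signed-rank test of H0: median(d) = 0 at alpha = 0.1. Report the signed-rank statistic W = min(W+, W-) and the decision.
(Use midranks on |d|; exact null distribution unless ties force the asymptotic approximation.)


Step 1: Drop any zero differences (none here) and take |d_i|.
|d| = [4, 5, 5, 1, 8, 8, 1, 4, 1, 5]
Step 2: Midrank |d_i| (ties get averaged ranks).
ranks: |4|->4.5, |5|->7, |5|->7, |1|->2, |8|->9.5, |8|->9.5, |1|->2, |4|->4.5, |1|->2, |5|->7
Step 3: Attach original signs; sum ranks with positive sign and with negative sign.
W+ = 7 + 2 + 9.5 + 2 + 2 = 22.5
W- = 4.5 + 7 + 9.5 + 4.5 + 7 = 32.5
(Check: W+ + W- = 55 should equal n(n+1)/2 = 55.)
Step 4: Test statistic W = min(W+, W-) = 22.5.
Step 5: Ties in |d|, so use the tie-corrected normal approximation.
        E[W] = n(n+1)/4 = 10*11/4 = 27.5.
        Tie groups: |d|=1 (t=3), |d|=4 (t=2), |d|=5 (t=3), |d|=8 (t=2); sum(t^3 - t) = 60.
        Var[W] = n(n+1)(2n+1)/24 - sum(t^3-t)/48 = 2310/24 - 60/48 = 95.
        z = (W - E[W]) / sqrt(Var[W]) = (22.5 - 27.5) / 9.7468 = -0.5130.
        Two-sided p = 2*Phi(z) = 0.607959.
Step 6: alpha = 0.1. fail to reject H0.

W+ = 22.5, W- = 32.5, W = min = 22.5, p = 0.607959, fail to reject H0.


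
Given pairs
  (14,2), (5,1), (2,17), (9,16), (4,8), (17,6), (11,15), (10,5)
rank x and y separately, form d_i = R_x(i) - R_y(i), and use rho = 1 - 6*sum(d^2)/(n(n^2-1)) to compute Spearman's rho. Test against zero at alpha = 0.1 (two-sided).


Step 1: Rank x and y separately (midranks; no ties here).
rank(x): 14->7, 5->3, 2->1, 9->4, 4->2, 17->8, 11->6, 10->5
rank(y): 2->2, 1->1, 17->8, 16->7, 8->5, 6->4, 15->6, 5->3
Step 2: d_i = R_x(i) - R_y(i); compute d_i^2.
  (7-2)^2=25, (3-1)^2=4, (1-8)^2=49, (4-7)^2=9, (2-5)^2=9, (8-4)^2=16, (6-6)^2=0, (5-3)^2=4
sum(d^2) = 116.
Step 3: rho = 1 - 6*116 / (8*(8^2 - 1)) = 1 - 696/504 = -0.380952.
Step 4: Under H0, t = rho * sqrt((n-2)/(1-rho^2)) = -1.0092 ~ t(6).
Step 5: Two-sided p-value from the t-distribution with 6 df = 0.351813.
Step 6: alpha = 0.1. fail to reject H0.

rho = -0.3810, p = 0.351813, fail to reject H0 at alpha = 0.1.


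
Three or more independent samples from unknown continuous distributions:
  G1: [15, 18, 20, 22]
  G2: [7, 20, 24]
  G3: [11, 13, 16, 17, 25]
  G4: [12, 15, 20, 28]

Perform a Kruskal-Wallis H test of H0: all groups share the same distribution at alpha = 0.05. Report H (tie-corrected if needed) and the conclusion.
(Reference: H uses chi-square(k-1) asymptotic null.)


Step 1: Combine all N = 16 observations and assign midranks.
sorted (value, group, rank): (7,G2,1), (11,G3,2), (12,G4,3), (13,G3,4), (15,G1,5.5), (15,G4,5.5), (16,G3,7), (17,G3,8), (18,G1,9), (20,G1,11), (20,G2,11), (20,G4,11), (22,G1,13), (24,G2,14), (25,G3,15), (28,G4,16)
Step 2: Sum ranks within each group.
R_1 = 38.5 (n_1 = 4)
R_2 = 26 (n_2 = 3)
R_3 = 36 (n_3 = 5)
R_4 = 35.5 (n_4 = 4)
Step 3: H = 12/(N(N+1)) * sum(R_i^2/n_i) - 3(N+1)
     = 12/(16*17) * (38.5^2/4 + 26^2/3 + 36^2/5 + 35.5^2/4) - 3*17
     = 0.044118 * 1170.16 - 51
     = 0.624632.
Step 4: Ties present; correction factor C = 1 - 30/(16^3 - 16) = 0.992647. Corrected H = 0.624632 / 0.992647 = 0.629259.
Step 5: Under H0, H ~ chi^2(3); p-value = 0.889703.
Step 6: alpha = 0.05. fail to reject H0.

H = 0.6293, df = 3, p = 0.889703, fail to reject H0.


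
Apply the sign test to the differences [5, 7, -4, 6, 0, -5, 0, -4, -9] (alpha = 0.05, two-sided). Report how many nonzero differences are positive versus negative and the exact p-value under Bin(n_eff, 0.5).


Step 1: Discard zero differences. Original n = 9; n_eff = number of nonzero differences = 7.
Nonzero differences (with sign): +5, +7, -4, +6, -5, -4, -9
Step 2: Count signs: positive = 3, negative = 4.
Step 3: Under H0: P(positive) = 0.5, so the number of positives S ~ Bin(7, 0.5).
Step 4: Two-sided exact p-value = sum of Bin(7,0.5) probabilities at or below the observed probability = 1.000000.
Step 5: alpha = 0.05. fail to reject H0.

n_eff = 7, pos = 3, neg = 4, p = 1.000000, fail to reject H0.


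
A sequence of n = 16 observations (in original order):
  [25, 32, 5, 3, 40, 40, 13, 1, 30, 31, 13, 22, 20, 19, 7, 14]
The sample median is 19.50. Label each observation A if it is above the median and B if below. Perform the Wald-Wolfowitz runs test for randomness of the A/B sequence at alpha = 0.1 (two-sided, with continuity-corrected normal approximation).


Step 1: Compute median = 19.50; label A = above, B = below.
Labels in order: AABBAABBAABAABBB  (n_A = 8, n_B = 8)
Step 2: Count runs R = 8.
Step 3: Under H0 (random ordering), E[R] = 2*n_A*n_B/(n_A+n_B) + 1 = 2*8*8/16 + 1 = 9.0000.
        Var[R] = 2*n_A*n_B*(2*n_A*n_B - n_A - n_B) / ((n_A+n_B)^2 * (n_A+n_B-1)) = 14336/3840 = 3.7333.
        SD[R] = 1.9322.
Step 4: Continuity-corrected z = (R + 0.5 - E[R]) / SD[R] = (8 + 0.5 - 9.0000) / 1.9322 = -0.2588.
Step 5: Two-sided p-value via normal approximation = 2*(1 - Phi(|z|)) = 0.795809.
Step 6: alpha = 0.1. fail to reject H0.

R = 8, z = -0.2588, p = 0.795809, fail to reject H0.


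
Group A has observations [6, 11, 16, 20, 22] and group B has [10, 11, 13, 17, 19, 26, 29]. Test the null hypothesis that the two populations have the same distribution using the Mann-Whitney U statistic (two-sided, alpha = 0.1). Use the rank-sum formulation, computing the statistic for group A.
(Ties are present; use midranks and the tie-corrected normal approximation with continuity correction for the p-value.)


Step 1: Combine and sort all 12 observations; assign midranks.
sorted (value, group): (6,X), (10,Y), (11,X), (11,Y), (13,Y), (16,X), (17,Y), (19,Y), (20,X), (22,X), (26,Y), (29,Y)
ranks: 6->1, 10->2, 11->3.5, 11->3.5, 13->5, 16->6, 17->7, 19->8, 20->9, 22->10, 26->11, 29->12
Step 2: Rank sum for X: R1 = 1 + 3.5 + 6 + 9 + 10 = 29.5.
Step 3: U_X = R1 - n1(n1+1)/2 = 29.5 - 5*6/2 = 29.5 - 15 = 14.5.
       U_Y = n1*n2 - U_X = 35 - 14.5 = 20.5.
Step 4: Ties are present, so use the tie-corrected normal approximation (with continuity correction) for the p-value.
Step 5: p-value = 0.684221; compare to alpha = 0.1. fail to reject H0.

U_X = 14.5, p = 0.684221, fail to reject H0 at alpha = 0.1.


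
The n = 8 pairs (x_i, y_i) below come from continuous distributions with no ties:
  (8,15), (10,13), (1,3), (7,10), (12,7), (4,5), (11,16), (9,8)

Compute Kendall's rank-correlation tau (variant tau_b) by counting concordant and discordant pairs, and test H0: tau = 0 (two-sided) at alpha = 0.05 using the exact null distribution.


Step 1: Enumerate the 28 unordered pairs (i,j) with i<j and classify each by sign(x_j-x_i) * sign(y_j-y_i).
  (1,2):dx=+2,dy=-2->D; (1,3):dx=-7,dy=-12->C; (1,4):dx=-1,dy=-5->C; (1,5):dx=+4,dy=-8->D
  (1,6):dx=-4,dy=-10->C; (1,7):dx=+3,dy=+1->C; (1,8):dx=+1,dy=-7->D; (2,3):dx=-9,dy=-10->C
  (2,4):dx=-3,dy=-3->C; (2,5):dx=+2,dy=-6->D; (2,6):dx=-6,dy=-8->C; (2,7):dx=+1,dy=+3->C
  (2,8):dx=-1,dy=-5->C; (3,4):dx=+6,dy=+7->C; (3,5):dx=+11,dy=+4->C; (3,6):dx=+3,dy=+2->C
  (3,7):dx=+10,dy=+13->C; (3,8):dx=+8,dy=+5->C; (4,5):dx=+5,dy=-3->D; (4,6):dx=-3,dy=-5->C
  (4,7):dx=+4,dy=+6->C; (4,8):dx=+2,dy=-2->D; (5,6):dx=-8,dy=-2->C; (5,7):dx=-1,dy=+9->D
  (5,8):dx=-3,dy=+1->D; (6,7):dx=+7,dy=+11->C; (6,8):dx=+5,dy=+3->C; (7,8):dx=-2,dy=-8->C
Step 2: C = 20, D = 8, total pairs = 28.
Step 3: tau = (C - D)/(n(n-1)/2) = (20 - 8)/28 = 0.428571.
Step 4: Exact two-sided p-value (enumerate n! = 40320 permutations of y under H0): p = 0.178869.
Step 5: alpha = 0.05. fail to reject H0.

tau_b = 0.4286 (C=20, D=8), p = 0.178869, fail to reject H0.


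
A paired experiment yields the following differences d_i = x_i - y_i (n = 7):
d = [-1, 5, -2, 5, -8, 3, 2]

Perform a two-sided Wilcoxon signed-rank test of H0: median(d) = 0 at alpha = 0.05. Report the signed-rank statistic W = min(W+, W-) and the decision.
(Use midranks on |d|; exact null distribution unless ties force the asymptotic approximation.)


Step 1: Drop any zero differences (none here) and take |d_i|.
|d| = [1, 5, 2, 5, 8, 3, 2]
Step 2: Midrank |d_i| (ties get averaged ranks).
ranks: |1|->1, |5|->5.5, |2|->2.5, |5|->5.5, |8|->7, |3|->4, |2|->2.5
Step 3: Attach original signs; sum ranks with positive sign and with negative sign.
W+ = 5.5 + 5.5 + 4 + 2.5 = 17.5
W- = 1 + 2.5 + 7 = 10.5
(Check: W+ + W- = 28 should equal n(n+1)/2 = 28.)
Step 4: Test statistic W = min(W+, W-) = 10.5.
Step 5: Ties in |d|, so use the tie-corrected normal approximation.
        E[W] = n(n+1)/4 = 7*8/4 = 14.
        Tie groups: |d|=2 (t=2), |d|=5 (t=2); sum(t^3 - t) = 12.
        Var[W] = n(n+1)(2n+1)/24 - sum(t^3-t)/48 = 840/24 - 12/48 = 34.75.
        z = (W - E[W]) / sqrt(Var[W]) = (10.5 - 14) / 5.8949 = -0.5937.
        Two-sided p = 2*Phi(z) = 0.552691.
Step 6: alpha = 0.05. fail to reject H0.

W+ = 17.5, W- = 10.5, W = min = 10.5, p = 0.552691, fail to reject H0.


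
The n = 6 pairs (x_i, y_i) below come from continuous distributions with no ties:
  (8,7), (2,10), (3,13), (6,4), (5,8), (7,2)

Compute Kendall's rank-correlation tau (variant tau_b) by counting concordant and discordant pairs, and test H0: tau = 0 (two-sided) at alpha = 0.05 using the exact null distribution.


Step 1: Enumerate the 15 unordered pairs (i,j) with i<j and classify each by sign(x_j-x_i) * sign(y_j-y_i).
  (1,2):dx=-6,dy=+3->D; (1,3):dx=-5,dy=+6->D; (1,4):dx=-2,dy=-3->C; (1,5):dx=-3,dy=+1->D
  (1,6):dx=-1,dy=-5->C; (2,3):dx=+1,dy=+3->C; (2,4):dx=+4,dy=-6->D; (2,5):dx=+3,dy=-2->D
  (2,6):dx=+5,dy=-8->D; (3,4):dx=+3,dy=-9->D; (3,5):dx=+2,dy=-5->D; (3,6):dx=+4,dy=-11->D
  (4,5):dx=-1,dy=+4->D; (4,6):dx=+1,dy=-2->D; (5,6):dx=+2,dy=-6->D
Step 2: C = 3, D = 12, total pairs = 15.
Step 3: tau = (C - D)/(n(n-1)/2) = (3 - 12)/15 = -0.600000.
Step 4: Exact two-sided p-value (enumerate n! = 720 permutations of y under H0): p = 0.136111.
Step 5: alpha = 0.05. fail to reject H0.

tau_b = -0.6000 (C=3, D=12), p = 0.136111, fail to reject H0.


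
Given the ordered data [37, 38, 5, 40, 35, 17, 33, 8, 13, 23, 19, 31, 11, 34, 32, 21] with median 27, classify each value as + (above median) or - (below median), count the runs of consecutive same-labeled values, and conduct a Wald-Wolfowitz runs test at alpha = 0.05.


Step 1: Compute median = 27; label A = above, B = below.
Labels in order: AABAABABBBBABAAB  (n_A = 8, n_B = 8)
Step 2: Count runs R = 10.
Step 3: Under H0 (random ordering), E[R] = 2*n_A*n_B/(n_A+n_B) + 1 = 2*8*8/16 + 1 = 9.0000.
        Var[R] = 2*n_A*n_B*(2*n_A*n_B - n_A - n_B) / ((n_A+n_B)^2 * (n_A+n_B-1)) = 14336/3840 = 3.7333.
        SD[R] = 1.9322.
Step 4: Continuity-corrected z = (R - 0.5 - E[R]) / SD[R] = (10 - 0.5 - 9.0000) / 1.9322 = 0.2588.
Step 5: Two-sided p-value via normal approximation = 2*(1 - Phi(|z|)) = 0.795809.
Step 6: alpha = 0.05. fail to reject H0.

R = 10, z = 0.2588, p = 0.795809, fail to reject H0.


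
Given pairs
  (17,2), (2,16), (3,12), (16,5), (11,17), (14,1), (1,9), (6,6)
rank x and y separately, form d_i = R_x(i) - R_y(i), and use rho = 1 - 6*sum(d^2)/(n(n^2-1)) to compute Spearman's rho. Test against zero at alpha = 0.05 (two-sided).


Step 1: Rank x and y separately (midranks; no ties here).
rank(x): 17->8, 2->2, 3->3, 16->7, 11->5, 14->6, 1->1, 6->4
rank(y): 2->2, 16->7, 12->6, 5->3, 17->8, 1->1, 9->5, 6->4
Step 2: d_i = R_x(i) - R_y(i); compute d_i^2.
  (8-2)^2=36, (2-7)^2=25, (3-6)^2=9, (7-3)^2=16, (5-8)^2=9, (6-1)^2=25, (1-5)^2=16, (4-4)^2=0
sum(d^2) = 136.
Step 3: rho = 1 - 6*136 / (8*(8^2 - 1)) = 1 - 816/504 = -0.619048.
Step 4: Under H0, t = rho * sqrt((n-2)/(1-rho^2)) = -1.9308 ~ t(6).
Step 5: Two-sided p-value from the t-distribution with 6 df = 0.101733.
Step 6: alpha = 0.05. fail to reject H0.

rho = -0.6190, p = 0.101733, fail to reject H0 at alpha = 0.05.


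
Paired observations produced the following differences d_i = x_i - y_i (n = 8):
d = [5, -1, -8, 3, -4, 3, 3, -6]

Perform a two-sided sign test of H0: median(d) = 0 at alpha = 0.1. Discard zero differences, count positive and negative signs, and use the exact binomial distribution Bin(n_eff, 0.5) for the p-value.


Step 1: Discard zero differences. Original n = 8; n_eff = number of nonzero differences = 8.
Nonzero differences (with sign): +5, -1, -8, +3, -4, +3, +3, -6
Step 2: Count signs: positive = 4, negative = 4.
Step 3: Under H0: P(positive) = 0.5, so the number of positives S ~ Bin(8, 0.5).
Step 4: Two-sided exact p-value = sum of Bin(8,0.5) probabilities at or below the observed probability = 1.000000.
Step 5: alpha = 0.1. fail to reject H0.

n_eff = 8, pos = 4, neg = 4, p = 1.000000, fail to reject H0.


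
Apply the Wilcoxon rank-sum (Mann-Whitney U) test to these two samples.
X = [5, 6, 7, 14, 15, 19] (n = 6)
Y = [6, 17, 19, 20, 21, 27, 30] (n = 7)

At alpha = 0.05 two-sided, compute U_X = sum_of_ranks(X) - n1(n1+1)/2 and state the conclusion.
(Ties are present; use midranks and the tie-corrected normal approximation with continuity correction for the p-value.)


Step 1: Combine and sort all 13 observations; assign midranks.
sorted (value, group): (5,X), (6,X), (6,Y), (7,X), (14,X), (15,X), (17,Y), (19,X), (19,Y), (20,Y), (21,Y), (27,Y), (30,Y)
ranks: 5->1, 6->2.5, 6->2.5, 7->4, 14->5, 15->6, 17->7, 19->8.5, 19->8.5, 20->10, 21->11, 27->12, 30->13
Step 2: Rank sum for X: R1 = 1 + 2.5 + 4 + 5 + 6 + 8.5 = 27.
Step 3: U_X = R1 - n1(n1+1)/2 = 27 - 6*7/2 = 27 - 21 = 6.
       U_Y = n1*n2 - U_X = 42 - 6 = 36.
Step 4: Ties are present, so use the tie-corrected normal approximation (with continuity correction) for the p-value.
Step 5: p-value = 0.037788; compare to alpha = 0.05. reject H0.

U_X = 6, p = 0.037788, reject H0 at alpha = 0.05.


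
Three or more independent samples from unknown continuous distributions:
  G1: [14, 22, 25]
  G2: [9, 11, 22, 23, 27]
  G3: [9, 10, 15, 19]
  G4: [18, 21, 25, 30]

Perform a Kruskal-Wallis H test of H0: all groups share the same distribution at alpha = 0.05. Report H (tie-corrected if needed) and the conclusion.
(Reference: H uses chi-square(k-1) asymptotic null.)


Step 1: Combine all N = 16 observations and assign midranks.
sorted (value, group, rank): (9,G2,1.5), (9,G3,1.5), (10,G3,3), (11,G2,4), (14,G1,5), (15,G3,6), (18,G4,7), (19,G3,8), (21,G4,9), (22,G1,10.5), (22,G2,10.5), (23,G2,12), (25,G1,13.5), (25,G4,13.5), (27,G2,15), (30,G4,16)
Step 2: Sum ranks within each group.
R_1 = 29 (n_1 = 3)
R_2 = 43 (n_2 = 5)
R_3 = 18.5 (n_3 = 4)
R_4 = 45.5 (n_4 = 4)
Step 3: H = 12/(N(N+1)) * sum(R_i^2/n_i) - 3(N+1)
     = 12/(16*17) * (29^2/3 + 43^2/5 + 18.5^2/4 + 45.5^2/4) - 3*17
     = 0.044118 * 1253.26 - 51
     = 4.290809.
Step 4: Ties present; correction factor C = 1 - 18/(16^3 - 16) = 0.995588. Corrected H = 4.290809 / 0.995588 = 4.309823.
Step 5: Under H0, H ~ chi^2(3); p-value = 0.229894.
Step 6: alpha = 0.05. fail to reject H0.

H = 4.3098, df = 3, p = 0.229894, fail to reject H0.


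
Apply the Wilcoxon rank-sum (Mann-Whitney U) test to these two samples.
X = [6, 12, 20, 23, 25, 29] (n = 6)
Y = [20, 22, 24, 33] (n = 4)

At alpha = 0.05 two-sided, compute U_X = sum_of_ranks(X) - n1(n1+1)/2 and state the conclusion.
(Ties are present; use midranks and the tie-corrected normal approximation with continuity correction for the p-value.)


Step 1: Combine and sort all 10 observations; assign midranks.
sorted (value, group): (6,X), (12,X), (20,X), (20,Y), (22,Y), (23,X), (24,Y), (25,X), (29,X), (33,Y)
ranks: 6->1, 12->2, 20->3.5, 20->3.5, 22->5, 23->6, 24->7, 25->8, 29->9, 33->10
Step 2: Rank sum for X: R1 = 1 + 2 + 3.5 + 6 + 8 + 9 = 29.5.
Step 3: U_X = R1 - n1(n1+1)/2 = 29.5 - 6*7/2 = 29.5 - 21 = 8.5.
       U_Y = n1*n2 - U_X = 24 - 8.5 = 15.5.
Step 4: Ties are present, so use the tie-corrected normal approximation (with continuity correction) for the p-value.
Step 5: p-value = 0.521166; compare to alpha = 0.05. fail to reject H0.

U_X = 8.5, p = 0.521166, fail to reject H0 at alpha = 0.05.


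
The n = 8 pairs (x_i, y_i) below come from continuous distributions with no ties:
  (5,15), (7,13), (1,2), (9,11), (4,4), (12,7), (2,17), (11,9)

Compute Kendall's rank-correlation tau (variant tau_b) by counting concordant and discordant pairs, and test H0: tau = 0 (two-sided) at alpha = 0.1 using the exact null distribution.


Step 1: Enumerate the 28 unordered pairs (i,j) with i<j and classify each by sign(x_j-x_i) * sign(y_j-y_i).
  (1,2):dx=+2,dy=-2->D; (1,3):dx=-4,dy=-13->C; (1,4):dx=+4,dy=-4->D; (1,5):dx=-1,dy=-11->C
  (1,6):dx=+7,dy=-8->D; (1,7):dx=-3,dy=+2->D; (1,8):dx=+6,dy=-6->D; (2,3):dx=-6,dy=-11->C
  (2,4):dx=+2,dy=-2->D; (2,5):dx=-3,dy=-9->C; (2,6):dx=+5,dy=-6->D; (2,7):dx=-5,dy=+4->D
  (2,8):dx=+4,dy=-4->D; (3,4):dx=+8,dy=+9->C; (3,5):dx=+3,dy=+2->C; (3,6):dx=+11,dy=+5->C
  (3,7):dx=+1,dy=+15->C; (3,8):dx=+10,dy=+7->C; (4,5):dx=-5,dy=-7->C; (4,6):dx=+3,dy=-4->D
  (4,7):dx=-7,dy=+6->D; (4,8):dx=+2,dy=-2->D; (5,6):dx=+8,dy=+3->C; (5,7):dx=-2,dy=+13->D
  (5,8):dx=+7,dy=+5->C; (6,7):dx=-10,dy=+10->D; (6,8):dx=-1,dy=+2->D; (7,8):dx=+9,dy=-8->D
Step 2: C = 12, D = 16, total pairs = 28.
Step 3: tau = (C - D)/(n(n-1)/2) = (12 - 16)/28 = -0.142857.
Step 4: Exact two-sided p-value (enumerate n! = 40320 permutations of y under H0): p = 0.719544.
Step 5: alpha = 0.1. fail to reject H0.

tau_b = -0.1429 (C=12, D=16), p = 0.719544, fail to reject H0.


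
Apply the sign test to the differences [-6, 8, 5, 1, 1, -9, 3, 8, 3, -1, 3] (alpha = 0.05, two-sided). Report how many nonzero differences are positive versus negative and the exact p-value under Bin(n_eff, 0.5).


Step 1: Discard zero differences. Original n = 11; n_eff = number of nonzero differences = 11.
Nonzero differences (with sign): -6, +8, +5, +1, +1, -9, +3, +8, +3, -1, +3
Step 2: Count signs: positive = 8, negative = 3.
Step 3: Under H0: P(positive) = 0.5, so the number of positives S ~ Bin(11, 0.5).
Step 4: Two-sided exact p-value = sum of Bin(11,0.5) probabilities at or below the observed probability = 0.226562.
Step 5: alpha = 0.05. fail to reject H0.

n_eff = 11, pos = 8, neg = 3, p = 0.226562, fail to reject H0.


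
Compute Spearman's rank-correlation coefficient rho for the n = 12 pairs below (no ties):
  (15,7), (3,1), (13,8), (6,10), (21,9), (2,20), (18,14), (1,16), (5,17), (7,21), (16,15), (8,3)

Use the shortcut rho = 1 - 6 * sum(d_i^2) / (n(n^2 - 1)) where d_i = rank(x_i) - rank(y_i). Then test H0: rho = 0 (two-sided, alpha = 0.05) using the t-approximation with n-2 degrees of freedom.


Step 1: Rank x and y separately (midranks; no ties here).
rank(x): 15->9, 3->3, 13->8, 6->5, 21->12, 2->2, 18->11, 1->1, 5->4, 7->6, 16->10, 8->7
rank(y): 7->3, 1->1, 8->4, 10->6, 9->5, 20->11, 14->7, 16->9, 17->10, 21->12, 15->8, 3->2
Step 2: d_i = R_x(i) - R_y(i); compute d_i^2.
  (9-3)^2=36, (3-1)^2=4, (8-4)^2=16, (5-6)^2=1, (12-5)^2=49, (2-11)^2=81, (11-7)^2=16, (1-9)^2=64, (4-10)^2=36, (6-12)^2=36, (10-8)^2=4, (7-2)^2=25
sum(d^2) = 368.
Step 3: rho = 1 - 6*368 / (12*(12^2 - 1)) = 1 - 2208/1716 = -0.286713.
Step 4: Under H0, t = rho * sqrt((n-2)/(1-rho^2)) = -0.9464 ~ t(10).
Step 5: Two-sided p-value from the t-distribution with 10 df = 0.366251.
Step 6: alpha = 0.05. fail to reject H0.

rho = -0.2867, p = 0.366251, fail to reject H0 at alpha = 0.05.


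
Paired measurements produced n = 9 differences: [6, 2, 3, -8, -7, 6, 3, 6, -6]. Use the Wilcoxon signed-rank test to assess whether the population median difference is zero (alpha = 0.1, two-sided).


Step 1: Drop any zero differences (none here) and take |d_i|.
|d| = [6, 2, 3, 8, 7, 6, 3, 6, 6]
Step 2: Midrank |d_i| (ties get averaged ranks).
ranks: |6|->5.5, |2|->1, |3|->2.5, |8|->9, |7|->8, |6|->5.5, |3|->2.5, |6|->5.5, |6|->5.5
Step 3: Attach original signs; sum ranks with positive sign and with negative sign.
W+ = 5.5 + 1 + 2.5 + 5.5 + 2.5 + 5.5 = 22.5
W- = 9 + 8 + 5.5 = 22.5
(Check: W+ + W- = 45 should equal n(n+1)/2 = 45.)
Step 4: Test statistic W = min(W+, W-) = 22.5.
Step 5: Ties in |d|, so use the tie-corrected normal approximation.
        E[W] = n(n+1)/4 = 9*10/4 = 22.5.
        Tie groups: |d|=3 (t=2), |d|=6 (t=4); sum(t^3 - t) = 66.
        Var[W] = n(n+1)(2n+1)/24 - sum(t^3-t)/48 = 1710/24 - 66/48 = 69.875.
        z = (W - E[W]) / sqrt(Var[W]) = (22.5 - 22.5) / 8.3591 = 0.0000.
        Two-sided p = 2*Phi(z) = 1.000000.
Step 6: alpha = 0.1. fail to reject H0.

W+ = 22.5, W- = 22.5, W = min = 22.5, p = 1.000000, fail to reject H0.


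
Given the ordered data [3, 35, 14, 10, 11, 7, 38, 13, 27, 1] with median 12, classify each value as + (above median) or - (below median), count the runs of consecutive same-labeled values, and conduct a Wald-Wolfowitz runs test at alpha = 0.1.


Step 1: Compute median = 12; label A = above, B = below.
Labels in order: BAABBBAAAB  (n_A = 5, n_B = 5)
Step 2: Count runs R = 5.
Step 3: Under H0 (random ordering), E[R] = 2*n_A*n_B/(n_A+n_B) + 1 = 2*5*5/10 + 1 = 6.0000.
        Var[R] = 2*n_A*n_B*(2*n_A*n_B - n_A - n_B) / ((n_A+n_B)^2 * (n_A+n_B-1)) = 2000/900 = 2.2222.
        SD[R] = 1.4907.
Step 4: Continuity-corrected z = (R + 0.5 - E[R]) / SD[R] = (5 + 0.5 - 6.0000) / 1.4907 = -0.3354.
Step 5: Two-sided p-value via normal approximation = 2*(1 - Phi(|z|)) = 0.737316.
Step 6: alpha = 0.1. fail to reject H0.

R = 5, z = -0.3354, p = 0.737316, fail to reject H0.


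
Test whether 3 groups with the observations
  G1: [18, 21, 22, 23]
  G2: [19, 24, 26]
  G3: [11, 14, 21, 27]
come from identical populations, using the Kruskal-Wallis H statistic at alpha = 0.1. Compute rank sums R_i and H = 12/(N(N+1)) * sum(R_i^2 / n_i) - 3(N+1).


Step 1: Combine all N = 11 observations and assign midranks.
sorted (value, group, rank): (11,G3,1), (14,G3,2), (18,G1,3), (19,G2,4), (21,G1,5.5), (21,G3,5.5), (22,G1,7), (23,G1,8), (24,G2,9), (26,G2,10), (27,G3,11)
Step 2: Sum ranks within each group.
R_1 = 23.5 (n_1 = 4)
R_2 = 23 (n_2 = 3)
R_3 = 19.5 (n_3 = 4)
Step 3: H = 12/(N(N+1)) * sum(R_i^2/n_i) - 3(N+1)
     = 12/(11*12) * (23.5^2/4 + 23^2/3 + 19.5^2/4) - 3*12
     = 0.090909 * 409.458 - 36
     = 1.223485.
Step 4: Ties present; correction factor C = 1 - 6/(11^3 - 11) = 0.995455. Corrected H = 1.223485 / 0.995455 = 1.229072.
Step 5: Under H0, H ~ chi^2(2); p-value = 0.540892.
Step 6: alpha = 0.1. fail to reject H0.

H = 1.2291, df = 2, p = 0.540892, fail to reject H0.


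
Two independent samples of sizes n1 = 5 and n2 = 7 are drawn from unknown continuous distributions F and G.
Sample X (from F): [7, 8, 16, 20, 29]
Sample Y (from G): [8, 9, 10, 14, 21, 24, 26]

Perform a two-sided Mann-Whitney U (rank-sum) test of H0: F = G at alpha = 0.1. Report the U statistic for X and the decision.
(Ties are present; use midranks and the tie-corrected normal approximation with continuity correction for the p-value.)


Step 1: Combine and sort all 12 observations; assign midranks.
sorted (value, group): (7,X), (8,X), (8,Y), (9,Y), (10,Y), (14,Y), (16,X), (20,X), (21,Y), (24,Y), (26,Y), (29,X)
ranks: 7->1, 8->2.5, 8->2.5, 9->4, 10->5, 14->6, 16->7, 20->8, 21->9, 24->10, 26->11, 29->12
Step 2: Rank sum for X: R1 = 1 + 2.5 + 7 + 8 + 12 = 30.5.
Step 3: U_X = R1 - n1(n1+1)/2 = 30.5 - 5*6/2 = 30.5 - 15 = 15.5.
       U_Y = n1*n2 - U_X = 35 - 15.5 = 19.5.
Step 4: Ties are present, so use the tie-corrected normal approximation (with continuity correction) for the p-value.
Step 5: p-value = 0.807210; compare to alpha = 0.1. fail to reject H0.

U_X = 15.5, p = 0.807210, fail to reject H0 at alpha = 0.1.


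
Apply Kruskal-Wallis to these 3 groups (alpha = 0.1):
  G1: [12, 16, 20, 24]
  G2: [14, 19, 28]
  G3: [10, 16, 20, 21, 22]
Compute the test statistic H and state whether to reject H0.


Step 1: Combine all N = 12 observations and assign midranks.
sorted (value, group, rank): (10,G3,1), (12,G1,2), (14,G2,3), (16,G1,4.5), (16,G3,4.5), (19,G2,6), (20,G1,7.5), (20,G3,7.5), (21,G3,9), (22,G3,10), (24,G1,11), (28,G2,12)
Step 2: Sum ranks within each group.
R_1 = 25 (n_1 = 4)
R_2 = 21 (n_2 = 3)
R_3 = 32 (n_3 = 5)
Step 3: H = 12/(N(N+1)) * sum(R_i^2/n_i) - 3(N+1)
     = 12/(12*13) * (25^2/4 + 21^2/3 + 32^2/5) - 3*13
     = 0.076923 * 508.05 - 39
     = 0.080769.
Step 4: Ties present; correction factor C = 1 - 12/(12^3 - 12) = 0.993007. Corrected H = 0.080769 / 0.993007 = 0.081338.
Step 5: Under H0, H ~ chi^2(2); p-value = 0.960147.
Step 6: alpha = 0.1. fail to reject H0.

H = 0.0813, df = 2, p = 0.960147, fail to reject H0.


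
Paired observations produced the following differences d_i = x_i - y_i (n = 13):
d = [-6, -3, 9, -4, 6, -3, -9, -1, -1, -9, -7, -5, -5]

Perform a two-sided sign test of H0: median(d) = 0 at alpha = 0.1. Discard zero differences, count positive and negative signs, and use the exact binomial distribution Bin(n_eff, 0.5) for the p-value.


Step 1: Discard zero differences. Original n = 13; n_eff = number of nonzero differences = 13.
Nonzero differences (with sign): -6, -3, +9, -4, +6, -3, -9, -1, -1, -9, -7, -5, -5
Step 2: Count signs: positive = 2, negative = 11.
Step 3: Under H0: P(positive) = 0.5, so the number of positives S ~ Bin(13, 0.5).
Step 4: Two-sided exact p-value = sum of Bin(13,0.5) probabilities at or below the observed probability = 0.022461.
Step 5: alpha = 0.1. reject H0.

n_eff = 13, pos = 2, neg = 11, p = 0.022461, reject H0.


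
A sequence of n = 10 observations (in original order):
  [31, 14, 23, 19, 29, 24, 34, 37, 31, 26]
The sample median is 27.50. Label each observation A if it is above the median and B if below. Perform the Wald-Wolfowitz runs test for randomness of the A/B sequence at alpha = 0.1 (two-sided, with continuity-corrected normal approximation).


Step 1: Compute median = 27.50; label A = above, B = below.
Labels in order: ABBBABAAAB  (n_A = 5, n_B = 5)
Step 2: Count runs R = 6.
Step 3: Under H0 (random ordering), E[R] = 2*n_A*n_B/(n_A+n_B) + 1 = 2*5*5/10 + 1 = 6.0000.
        Var[R] = 2*n_A*n_B*(2*n_A*n_B - n_A - n_B) / ((n_A+n_B)^2 * (n_A+n_B-1)) = 2000/900 = 2.2222.
        SD[R] = 1.4907.
Step 4: R = E[R], so z = 0 with no continuity correction.
Step 5: Two-sided p-value via normal approximation = 2*(1 - Phi(|z|)) = 1.000000.
Step 6: alpha = 0.1. fail to reject H0.

R = 6, z = 0.0000, p = 1.000000, fail to reject H0.


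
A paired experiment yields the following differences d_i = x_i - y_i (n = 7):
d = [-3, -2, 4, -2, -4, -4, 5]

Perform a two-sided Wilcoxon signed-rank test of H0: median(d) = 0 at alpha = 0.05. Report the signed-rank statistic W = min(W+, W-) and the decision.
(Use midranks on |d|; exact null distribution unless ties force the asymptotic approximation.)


Step 1: Drop any zero differences (none here) and take |d_i|.
|d| = [3, 2, 4, 2, 4, 4, 5]
Step 2: Midrank |d_i| (ties get averaged ranks).
ranks: |3|->3, |2|->1.5, |4|->5, |2|->1.5, |4|->5, |4|->5, |5|->7
Step 3: Attach original signs; sum ranks with positive sign and with negative sign.
W+ = 5 + 7 = 12
W- = 3 + 1.5 + 1.5 + 5 + 5 = 16
(Check: W+ + W- = 28 should equal n(n+1)/2 = 28.)
Step 4: Test statistic W = min(W+, W-) = 12.
Step 5: Ties in |d|, so use the tie-corrected normal approximation.
        E[W] = n(n+1)/4 = 7*8/4 = 14.
        Tie groups: |d|=2 (t=2), |d|=4 (t=3); sum(t^3 - t) = 30.
        Var[W] = n(n+1)(2n+1)/24 - sum(t^3-t)/48 = 840/24 - 30/48 = 34.375.
        z = (W - E[W]) / sqrt(Var[W]) = (12 - 14) / 5.8630 = -0.3411.
        Two-sided p = 2*Phi(z) = 0.733012.
Step 6: alpha = 0.05. fail to reject H0.

W+ = 12, W- = 16, W = min = 12, p = 0.733012, fail to reject H0.


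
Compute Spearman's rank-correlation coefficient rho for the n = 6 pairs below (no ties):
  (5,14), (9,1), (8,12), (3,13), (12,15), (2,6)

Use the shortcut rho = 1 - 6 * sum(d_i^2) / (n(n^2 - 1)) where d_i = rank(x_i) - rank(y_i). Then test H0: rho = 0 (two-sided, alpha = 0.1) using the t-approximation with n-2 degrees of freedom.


Step 1: Rank x and y separately (midranks; no ties here).
rank(x): 5->3, 9->5, 8->4, 3->2, 12->6, 2->1
rank(y): 14->5, 1->1, 12->3, 13->4, 15->6, 6->2
Step 2: d_i = R_x(i) - R_y(i); compute d_i^2.
  (3-5)^2=4, (5-1)^2=16, (4-3)^2=1, (2-4)^2=4, (6-6)^2=0, (1-2)^2=1
sum(d^2) = 26.
Step 3: rho = 1 - 6*26 / (6*(6^2 - 1)) = 1 - 156/210 = 0.257143.
Step 4: Under H0, t = rho * sqrt((n-2)/(1-rho^2)) = 0.5322 ~ t(4).
Step 5: Two-sided p-value from the t-distribution with 4 df = 0.622787.
Step 6: alpha = 0.1. fail to reject H0.

rho = 0.2571, p = 0.622787, fail to reject H0 at alpha = 0.1.


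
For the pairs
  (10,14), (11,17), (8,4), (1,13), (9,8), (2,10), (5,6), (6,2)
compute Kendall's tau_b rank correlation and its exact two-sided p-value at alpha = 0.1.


Step 1: Enumerate the 28 unordered pairs (i,j) with i<j and classify each by sign(x_j-x_i) * sign(y_j-y_i).
  (1,2):dx=+1,dy=+3->C; (1,3):dx=-2,dy=-10->C; (1,4):dx=-9,dy=-1->C; (1,5):dx=-1,dy=-6->C
  (1,6):dx=-8,dy=-4->C; (1,7):dx=-5,dy=-8->C; (1,8):dx=-4,dy=-12->C; (2,3):dx=-3,dy=-13->C
  (2,4):dx=-10,dy=-4->C; (2,5):dx=-2,dy=-9->C; (2,6):dx=-9,dy=-7->C; (2,7):dx=-6,dy=-11->C
  (2,8):dx=-5,dy=-15->C; (3,4):dx=-7,dy=+9->D; (3,5):dx=+1,dy=+4->C; (3,6):dx=-6,dy=+6->D
  (3,7):dx=-3,dy=+2->D; (3,8):dx=-2,dy=-2->C; (4,5):dx=+8,dy=-5->D; (4,6):dx=+1,dy=-3->D
  (4,7):dx=+4,dy=-7->D; (4,8):dx=+5,dy=-11->D; (5,6):dx=-7,dy=+2->D; (5,7):dx=-4,dy=-2->C
  (5,8):dx=-3,dy=-6->C; (6,7):dx=+3,dy=-4->D; (6,8):dx=+4,dy=-8->D; (7,8):dx=+1,dy=-4->D
Step 2: C = 17, D = 11, total pairs = 28.
Step 3: tau = (C - D)/(n(n-1)/2) = (17 - 11)/28 = 0.214286.
Step 4: Exact two-sided p-value (enumerate n! = 40320 permutations of y under H0): p = 0.548413.
Step 5: alpha = 0.1. fail to reject H0.

tau_b = 0.2143 (C=17, D=11), p = 0.548413, fail to reject H0.


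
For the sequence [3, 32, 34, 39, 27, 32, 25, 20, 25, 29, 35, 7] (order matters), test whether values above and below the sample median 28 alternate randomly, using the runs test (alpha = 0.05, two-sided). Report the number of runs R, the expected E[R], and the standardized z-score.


Step 1: Compute median = 28; label A = above, B = below.
Labels in order: BAAABABBBAAB  (n_A = 6, n_B = 6)
Step 2: Count runs R = 7.
Step 3: Under H0 (random ordering), E[R] = 2*n_A*n_B/(n_A+n_B) + 1 = 2*6*6/12 + 1 = 7.0000.
        Var[R] = 2*n_A*n_B*(2*n_A*n_B - n_A - n_B) / ((n_A+n_B)^2 * (n_A+n_B-1)) = 4320/1584 = 2.7273.
        SD[R] = 1.6514.
Step 4: R = E[R], so z = 0 with no continuity correction.
Step 5: Two-sided p-value via normal approximation = 2*(1 - Phi(|z|)) = 1.000000.
Step 6: alpha = 0.05. fail to reject H0.

R = 7, z = 0.0000, p = 1.000000, fail to reject H0.
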